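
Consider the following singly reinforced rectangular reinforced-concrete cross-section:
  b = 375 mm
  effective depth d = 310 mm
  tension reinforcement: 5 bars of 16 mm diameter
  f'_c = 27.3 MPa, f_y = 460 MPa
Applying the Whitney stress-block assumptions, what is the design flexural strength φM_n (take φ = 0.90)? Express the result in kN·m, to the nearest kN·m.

φM_n ≈ 118 kN·m

A_s = 5 × 201 = 1005 mm².
T = A_s f_y = 1005 × 460 = 462300 N = 462.3 kN.
From C = T: a = T/(0.85 f'_c b) = 462300/(0.85 × 27.3 × 375) = 53.13 mm.
M_n = T(d − a/2) = 462.3 kN × (310 − 26.565) mm = 131.03 kN·m.
φM_n = 0.90 × 131.03 = 117.93 kN·m.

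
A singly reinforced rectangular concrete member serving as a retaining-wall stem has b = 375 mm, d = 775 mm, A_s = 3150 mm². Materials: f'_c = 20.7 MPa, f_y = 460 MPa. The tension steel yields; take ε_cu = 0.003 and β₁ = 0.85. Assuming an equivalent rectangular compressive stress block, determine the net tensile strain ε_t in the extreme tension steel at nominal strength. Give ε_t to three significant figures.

a = A_s f_y/(0.85 f'_c b) = 219.61 mm.
β₁ = 0.85, so c = a/β₁ = 219.61/0.85 = 258.36 mm.
From the linear strain diagram with ε_cu = 0.003: ε_t = 0.003 (d − c)/c = 0.003 × (775 − 258.36)/258.36 = 0.00600.
Since ε_t ≥ 0.005, the section is tension-controlled.

ε_t ≈ 0.00600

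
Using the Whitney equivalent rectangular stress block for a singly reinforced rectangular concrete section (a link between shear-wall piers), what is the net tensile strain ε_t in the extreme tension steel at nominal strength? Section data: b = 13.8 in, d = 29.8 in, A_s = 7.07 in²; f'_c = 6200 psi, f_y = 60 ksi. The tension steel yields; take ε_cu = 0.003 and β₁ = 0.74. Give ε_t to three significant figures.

a = A_s f_y/(0.85 f'_c b) = 5.833 in.
β₁ = 0.74, so c = a/β₁ = 5.833/0.74 = 7.882 in.
From the linear strain diagram with ε_cu = 0.003: ε_t = 0.003 (d − c)/c = 0.003 × (29.8 − 7.882)/7.882 = 0.00834.
Since ε_t ≥ 0.005, the section is tension-controlled.

ε_t ≈ 0.00834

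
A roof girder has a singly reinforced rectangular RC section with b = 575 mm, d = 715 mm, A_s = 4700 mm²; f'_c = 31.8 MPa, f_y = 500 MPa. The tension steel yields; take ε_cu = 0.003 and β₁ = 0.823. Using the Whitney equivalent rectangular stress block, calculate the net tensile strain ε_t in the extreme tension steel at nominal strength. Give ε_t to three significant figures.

ε_t ≈ 0.00868

a = A_s f_y/(0.85 f'_c b) = 151.20 mm.
β₁ = 0.823, so c = a/β₁ = 151.20/0.823 = 183.72 mm.
From the linear strain diagram with ε_cu = 0.003: ε_t = 0.003 (d − c)/c = 0.003 × (715 − 183.72)/183.72 = 0.00868.
Since ε_t ≥ 0.005, the section is tension-controlled.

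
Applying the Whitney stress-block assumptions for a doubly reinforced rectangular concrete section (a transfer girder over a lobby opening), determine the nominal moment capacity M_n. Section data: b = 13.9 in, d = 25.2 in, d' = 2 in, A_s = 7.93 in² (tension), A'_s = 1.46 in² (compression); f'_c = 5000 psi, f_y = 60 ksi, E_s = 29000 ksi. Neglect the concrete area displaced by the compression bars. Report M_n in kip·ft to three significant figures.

M_n ≈ 878 kip·ft

Assume both steels yield.
a = (A_s − A'_s) f_y/(0.85 f'_c b) = (7.93 − 1.46) × 60/(0.85 × 5 × 13.9) = 6.571 in.
c = a/β₁ = 6.571/0.8 = 8.214 in; ε'_s = 0.003(c − d')/c = 0.0023 ≥ ε_y = 0.0021, so the compression steel yields.
M_n = (A_s − A'_s) f_y (d − a/2) + A'_s f_y (d − d') = 388.2 × (25.2 − 3.2855) + 87.6 × (25.2 − 2) = 8507.2 + 2032.3 = 10539.5 kip·in = 10539.5/12 = 878.29 kip·ft.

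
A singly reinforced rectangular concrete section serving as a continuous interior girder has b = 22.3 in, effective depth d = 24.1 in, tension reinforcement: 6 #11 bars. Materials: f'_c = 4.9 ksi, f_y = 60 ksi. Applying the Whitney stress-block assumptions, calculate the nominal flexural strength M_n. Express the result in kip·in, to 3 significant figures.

A_s = 6 × 1.56 = 9.36 in².
T = A_s f_y = 9.36 × 60 = 561.6 kips.
a = T/(0.85 f'_c b) = 561.6/(0.85 × 4.9 × 22.3) = 6.047 in.
M_n = T(d − a/2) = 561.6 × (24.1 − 3.0235) = 11836.6 kip·in.

M_n ≈ 11800 kip·in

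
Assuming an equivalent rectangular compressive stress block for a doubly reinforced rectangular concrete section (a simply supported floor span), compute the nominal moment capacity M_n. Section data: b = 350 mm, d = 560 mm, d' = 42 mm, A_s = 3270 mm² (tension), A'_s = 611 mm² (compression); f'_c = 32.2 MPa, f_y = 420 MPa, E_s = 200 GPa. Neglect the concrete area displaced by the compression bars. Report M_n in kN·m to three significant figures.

Assume both tension and compression steel yield.
Net tension couple steel: A_s − A'_s = 2659 mm².
a = (A_s − A'_s) f_y / (0.85 f'_c b) = 1116780/(0.85 × 32.2 × 350) = 116.58 mm.
c = a/β₁ = 116.58/0.82 = 142.17 mm; ε'_s = 0.003(c − d')/c = 0.0021 ≥ f_y/E_s = 0.0021, so compression steel does yield.
M_n = (A_s − A'_s) f_y (d − a/2) + A'_s f_y (d − d') = [1116780 × (560 − 58.29) + 256620 × (560 − 42)] × 10⁻⁶ = 560.30 + 132.93 = 693.23 kN·m.

M_n ≈ 693 kN·m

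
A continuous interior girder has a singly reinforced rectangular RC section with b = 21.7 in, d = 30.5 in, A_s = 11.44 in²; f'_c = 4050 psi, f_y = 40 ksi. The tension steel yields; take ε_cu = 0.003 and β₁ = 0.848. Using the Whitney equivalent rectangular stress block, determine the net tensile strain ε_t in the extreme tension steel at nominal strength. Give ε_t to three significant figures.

a = A_s f_y/(0.85 f'_c b) = 6.126 in.
β₁ = 0.848, so c = a/β₁ = 6.126/0.848 = 7.224 in.
From the linear strain diagram with ε_cu = 0.003: ε_t = 0.003 (d − c)/c = 0.003 × (30.5 − 7.224)/7.224 = 0.00967.
Since ε_t ≥ 0.005, the section is tension-controlled.

ε_t ≈ 0.00967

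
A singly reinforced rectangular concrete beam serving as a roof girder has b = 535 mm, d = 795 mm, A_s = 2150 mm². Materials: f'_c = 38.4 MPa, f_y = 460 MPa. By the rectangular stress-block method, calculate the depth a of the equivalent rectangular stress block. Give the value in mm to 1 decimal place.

T = A_s f_y = 2150 × 460 = 989000 N = 989 kN.
Setting C = 0.85 f'_c a b equal to T: a = 989000/(0.85 × 38.4 × 535) = 56.6 mm.

a ≈ 56.6 mm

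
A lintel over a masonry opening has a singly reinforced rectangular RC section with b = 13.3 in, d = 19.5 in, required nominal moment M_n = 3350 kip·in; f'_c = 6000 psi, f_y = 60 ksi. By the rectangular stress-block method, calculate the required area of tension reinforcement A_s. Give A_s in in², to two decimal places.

From M_n = 0.85 f'_c a b (d − a/2):
a = d − √(d² − 2M_n/(0.85 f'_c b)) = 19.5 − √(19.5² − 2 × 3350/(0.85 × 6 × 13.3)) = 2.723 in.
A_s = 0.85 f'_c a b / f_y = 0.85 × 6 × 2.723 × 13.3 / 60 = 3.078 in².

A_s ≈ 3.08 in²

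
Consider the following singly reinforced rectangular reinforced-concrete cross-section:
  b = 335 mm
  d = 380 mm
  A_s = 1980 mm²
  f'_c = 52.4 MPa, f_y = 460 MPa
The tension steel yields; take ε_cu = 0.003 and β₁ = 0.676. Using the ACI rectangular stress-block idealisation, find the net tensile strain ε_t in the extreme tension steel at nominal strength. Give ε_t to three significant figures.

ε_t ≈ 0.00962

a = A_s f_y/(0.85 f'_c b) = 61.04 mm.
β₁ = 0.676, so c = a/β₁ = 61.04/0.676 = 90.30 mm.
From the linear strain diagram with ε_cu = 0.003: ε_t = 0.003 (d − c)/c = 0.003 × (380 − 90.30)/90.30 = 0.00962.
Since ε_t ≥ 0.005, the section is tension-controlled.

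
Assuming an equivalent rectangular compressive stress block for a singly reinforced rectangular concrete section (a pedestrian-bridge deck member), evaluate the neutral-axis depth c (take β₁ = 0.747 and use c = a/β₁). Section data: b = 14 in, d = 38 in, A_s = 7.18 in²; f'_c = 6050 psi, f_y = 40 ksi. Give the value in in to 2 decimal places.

T = A_s f_y = 7.18 × 40 = 287.2 kips.
a = T/(0.85 f'_c b) = 287.2/(0.85 × 6.05 × 14) = 3.9892 in.
With β₁ = 0.747, c = a/β₁ = 3.9892/0.747 = 5.34 in.

c ≈ 5.34 in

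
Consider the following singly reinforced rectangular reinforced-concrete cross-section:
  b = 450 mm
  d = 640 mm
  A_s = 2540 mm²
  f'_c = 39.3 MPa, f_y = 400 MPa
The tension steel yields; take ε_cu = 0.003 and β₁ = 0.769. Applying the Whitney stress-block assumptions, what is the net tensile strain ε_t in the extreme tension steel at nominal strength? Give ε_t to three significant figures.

a = A_s f_y/(0.85 f'_c b) = 67.59 mm.
β₁ = 0.769, so c = a/β₁ = 67.59/0.769 = 87.89 mm.
From the linear strain diagram with ε_cu = 0.003: ε_t = 0.003 (d − c)/c = 0.003 × (640 − 87.89)/87.89 = 0.0188.
Since ε_t ≥ 0.005, the section is tension-controlled.

ε_t ≈ 0.0188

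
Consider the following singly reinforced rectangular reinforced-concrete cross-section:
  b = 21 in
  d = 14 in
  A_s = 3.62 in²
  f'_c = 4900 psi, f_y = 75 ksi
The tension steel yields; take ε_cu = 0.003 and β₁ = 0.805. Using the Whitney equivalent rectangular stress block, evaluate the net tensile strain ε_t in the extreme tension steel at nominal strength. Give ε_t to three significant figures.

a = A_s f_y/(0.85 f'_c b) = 3.104 in.
β₁ = 0.805, so c = a/β₁ = 3.104/0.805 = 3.856 in.
From the linear strain diagram with ε_cu = 0.003: ε_t = 0.003 (d − c)/c = 0.003 × (14 − 3.856)/3.856 = 0.00789.
Since ε_t ≥ 0.005, the section is tension-controlled.

ε_t ≈ 0.00789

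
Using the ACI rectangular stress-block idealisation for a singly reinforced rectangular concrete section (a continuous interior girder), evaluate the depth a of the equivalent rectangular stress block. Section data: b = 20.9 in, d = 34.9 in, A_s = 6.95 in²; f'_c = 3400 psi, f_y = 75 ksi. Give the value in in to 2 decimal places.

T = A_s f_y = 6.95 × 75 = 521.25 kips.
a = T/(0.85 f'_c b) = 521.25/(0.85 × 3.4 × 20.9) = 8.63 in.

a ≈ 8.63 in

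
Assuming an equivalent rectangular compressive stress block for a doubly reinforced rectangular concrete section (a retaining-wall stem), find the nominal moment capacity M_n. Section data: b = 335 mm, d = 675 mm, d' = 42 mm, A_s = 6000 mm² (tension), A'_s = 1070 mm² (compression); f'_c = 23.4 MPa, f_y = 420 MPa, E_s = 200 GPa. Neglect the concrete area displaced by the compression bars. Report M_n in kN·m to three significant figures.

M_n ≈ 1360 kN·m

Assume both tension and compression steel yield.
Net tension couple steel: A_s − A'_s = 4930 mm².
a = (A_s − A'_s) f_y / (0.85 f'_c b) = 2070600/(0.85 × 23.4 × 335) = 310.75 mm.
c = a/β₁ = 310.75/0.85 = 365.59 mm; ε'_s = 0.003(c − d')/c = 0.0027 ≥ f_y/E_s = 0.0021, so compression steel does yield.
M_n = (A_s − A'_s) f_y (d − a/2) + A'_s f_y (d − d') = [2070600 × (675 − 155.375) + 449400 × (675 − 42)] × 10⁻⁶ = 1075.94 + 284.47 = 1360.41 kN·m.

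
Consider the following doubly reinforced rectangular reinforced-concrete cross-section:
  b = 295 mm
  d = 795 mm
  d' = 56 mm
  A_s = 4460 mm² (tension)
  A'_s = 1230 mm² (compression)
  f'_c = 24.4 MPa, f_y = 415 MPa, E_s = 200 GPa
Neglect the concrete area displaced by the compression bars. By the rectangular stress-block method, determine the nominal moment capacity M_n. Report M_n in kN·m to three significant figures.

M_n ≈ 1300 kN·m

Assume both tension and compression steel yield.
Net tension couple steel: A_s − A'_s = 3230 mm².
a = (A_s − A'_s) f_y / (0.85 f'_c b) = 1340450/(0.85 × 24.4 × 295) = 219.09 mm.
c = a/β₁ = 219.09/0.85 = 257.75 mm; ε'_s = 0.003(c − d')/c = 0.0023 ≥ f_y/E_s = 0.0021, so compression steel does yield.
M_n = (A_s − A'_s) f_y (d − a/2) + A'_s f_y (d − d') = [1340450 × (795 − 109.545) + 510450 × (795 − 56)] × 10⁻⁶ = 918.82 + 377.22 = 1296.04 kN·m.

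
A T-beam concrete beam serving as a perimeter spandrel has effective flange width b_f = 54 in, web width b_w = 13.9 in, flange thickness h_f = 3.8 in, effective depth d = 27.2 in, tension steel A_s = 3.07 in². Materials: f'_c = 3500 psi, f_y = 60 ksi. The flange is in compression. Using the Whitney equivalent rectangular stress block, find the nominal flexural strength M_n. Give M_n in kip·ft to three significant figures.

M_n ≈ 409 kip·ft

Tension: T = A_s f_y = 3.07 × 60 = 184.2 kips.
Try a within the flange: a = T/(0.85 f'_c b_f) = 184.2/(0.85 × 3.5 × 54) = 1.147 in.
Since a = 1.147 ≤ h_f = 3.8 in, the stress block lies entirely in the flange; analyse as a rectangular beam of width b_f.
M_n = T(d − a/2) = 184.2 × (27.2 − 0.5735) = 4904.6 kip·in.
M_n = 4904.6/12 = 408.72 kip·ft.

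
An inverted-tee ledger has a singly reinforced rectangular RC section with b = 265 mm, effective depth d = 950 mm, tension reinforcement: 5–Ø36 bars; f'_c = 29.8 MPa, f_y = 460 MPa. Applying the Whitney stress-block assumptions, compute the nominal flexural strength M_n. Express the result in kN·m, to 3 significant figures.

A_s = 5 × 1018 = 5090 mm².
T = A_s f_y = 5090 × 460 = 2341400 N = 2341.4 kN.
From C = T: a = T/(0.85 f'_c b) = 2341400/(0.85 × 29.8 × 265) = 348.81 mm.
M_n = T(d − a/2) = 2341.4 kN × (950 − 174.405) mm = 1815.98 kN·m.

M_n ≈ 1820 kN·m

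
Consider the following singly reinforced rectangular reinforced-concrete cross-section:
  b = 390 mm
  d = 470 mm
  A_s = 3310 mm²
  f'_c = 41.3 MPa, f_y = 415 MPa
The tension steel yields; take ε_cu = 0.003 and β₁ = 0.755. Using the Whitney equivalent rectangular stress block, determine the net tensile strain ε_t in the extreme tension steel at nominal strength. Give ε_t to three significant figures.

a = A_s f_y/(0.85 f'_c b) = 100.33 mm.
β₁ = 0.755, so c = a/β₁ = 100.33/0.755 = 132.89 mm.
From the linear strain diagram with ε_cu = 0.003: ε_t = 0.003 (d − c)/c = 0.003 × (470 − 132.89)/132.89 = 0.00761.
Since ε_t ≥ 0.005, the section is tension-controlled.

ε_t ≈ 0.00761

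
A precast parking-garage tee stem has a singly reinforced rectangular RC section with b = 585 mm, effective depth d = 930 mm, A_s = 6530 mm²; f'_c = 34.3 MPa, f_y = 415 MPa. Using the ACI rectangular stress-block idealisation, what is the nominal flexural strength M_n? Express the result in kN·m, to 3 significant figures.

M_n ≈ 2300 kN·m

T = A_s f_y = 6530 × 415 = 2709950 N = 2709.95 kN.
From C = T: a = T/(0.85 f'_c b) = 2709950/(0.85 × 34.3 × 585) = 158.89 mm.
M_n = T(d − a/2) = 2709.95 kN × (930 − 79.445) mm = 2304.96 kN·m.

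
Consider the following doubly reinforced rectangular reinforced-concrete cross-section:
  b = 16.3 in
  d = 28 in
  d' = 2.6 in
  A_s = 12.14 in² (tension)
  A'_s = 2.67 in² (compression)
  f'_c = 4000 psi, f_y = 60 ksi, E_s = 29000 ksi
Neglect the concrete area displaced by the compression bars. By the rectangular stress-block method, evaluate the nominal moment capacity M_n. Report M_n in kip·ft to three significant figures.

Assume both steels yield.
a = (A_s − A'_s) f_y/(0.85 f'_c b) = (12.14 − 2.67) × 60/(0.85 × 4 × 16.3) = 10.253 in.
c = a/β₁ = 10.253/0.85 = 12.062 in; ε'_s = 0.003(c − d')/c = 0.0024 ≥ ε_y = 0.0021, so the compression steel yields.
M_n = (A_s − A'_s) f_y (d − a/2) + A'_s f_y (d − d') = 568.2 × (28 − 5.1265) + 160.2 × (28 − 2.6) = 12996.7 + 4069.1 = 17065.8 kip·in = 17065.8/12 = 1422.15 kip·ft.

M_n ≈ 1420 kip·ft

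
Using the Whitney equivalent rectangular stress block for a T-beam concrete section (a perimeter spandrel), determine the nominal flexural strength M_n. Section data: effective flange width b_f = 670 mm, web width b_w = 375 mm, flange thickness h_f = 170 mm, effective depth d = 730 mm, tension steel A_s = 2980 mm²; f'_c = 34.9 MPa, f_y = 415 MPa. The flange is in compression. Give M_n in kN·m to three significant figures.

Tension: T = A_s f_y = 2980 × 415 = 1236700 N.
Try a within the flange: a = T/(0.85 f'_c b_f) = 1236700/(0.85 × 34.9 × 670) = 62.22 mm.
Since a = 62.22 ≤ h_f = 170 mm, the stress block lies entirely in the flange; analyse as a rectangular beam of width b_f.
M_n = T(d − a/2) = 1236700 × (730 − 31.11) = 864.32 × 10⁶ N·mm.
M_n = 864.32 kN·m.

M_n ≈ 864 kN·m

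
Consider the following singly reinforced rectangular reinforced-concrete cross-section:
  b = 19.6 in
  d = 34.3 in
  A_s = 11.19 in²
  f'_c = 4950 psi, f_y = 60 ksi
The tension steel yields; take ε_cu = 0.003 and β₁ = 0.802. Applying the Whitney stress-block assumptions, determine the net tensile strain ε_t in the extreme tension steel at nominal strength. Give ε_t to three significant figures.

a = A_s f_y/(0.85 f'_c b) = 8.141 in.
β₁ = 0.802, so c = a/β₁ = 8.141/0.802 = 10.151 in.
From the linear strain diagram with ε_cu = 0.003: ε_t = 0.003 (d − c)/c = 0.003 × (34.3 − 10.151)/10.151 = 0.00714.
Since ε_t ≥ 0.005, the section is tension-controlled.

ε_t ≈ 0.00714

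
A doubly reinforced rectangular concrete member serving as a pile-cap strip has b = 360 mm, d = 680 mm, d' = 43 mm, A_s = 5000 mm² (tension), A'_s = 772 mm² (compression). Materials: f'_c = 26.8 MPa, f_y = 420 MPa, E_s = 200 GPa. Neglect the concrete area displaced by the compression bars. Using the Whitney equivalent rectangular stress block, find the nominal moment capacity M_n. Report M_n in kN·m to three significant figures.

Assume both tension and compression steel yield.
Net tension couple steel: A_s − A'_s = 4228 mm².
a = (A_s − A'_s) f_y / (0.85 f'_c b) = 1775760/(0.85 × 26.8 × 360) = 216.53 mm.
c = a/β₁ = 216.53/0.85 = 254.74 mm; ε'_s = 0.003(c − d')/c = 0.0025 ≥ f_y/E_s = 0.0021, so compression steel does yield.
M_n = (A_s − A'_s) f_y (d − a/2) + A'_s f_y (d − d') = [1775760 × (680 − 108.265) + 324240 × (680 − 43)] × 10⁻⁶ = 1015.26 + 206.54 = 1221.80 kN·m.

M_n ≈ 1220 kN·m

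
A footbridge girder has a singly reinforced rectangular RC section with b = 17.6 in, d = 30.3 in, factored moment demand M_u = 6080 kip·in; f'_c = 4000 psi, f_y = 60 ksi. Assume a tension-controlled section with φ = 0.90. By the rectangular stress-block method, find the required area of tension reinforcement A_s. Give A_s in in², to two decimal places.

A_s ≈ 3.98 in²

M_n = M_u/φ = 6080/0.90 = 6755.56 kip·in.
From M_n = 0.85 f'_c a b (d − a/2):
a = d − √(d² − 2M_n/(0.85 f'_c b)) = 30.3 − √(30.3² − 2 × 6755.56/(0.85 × 4 × 17.6)) = 3.988 in.
A_s = 0.85 f'_c a b / f_y = 0.85 × 4 × 3.988 × 17.6 / 60 = 3.977 in².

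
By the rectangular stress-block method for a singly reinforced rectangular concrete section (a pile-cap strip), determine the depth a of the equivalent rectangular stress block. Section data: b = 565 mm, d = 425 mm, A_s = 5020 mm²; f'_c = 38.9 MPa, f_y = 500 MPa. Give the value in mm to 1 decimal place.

T = A_s f_y = 5020 × 500 = 2510000 N = 2510 kN.
Setting C = 0.85 f'_c a b equal to T: a = 2510000/(0.85 × 38.9 × 565) = 134.4 mm.

a ≈ 134.4 mm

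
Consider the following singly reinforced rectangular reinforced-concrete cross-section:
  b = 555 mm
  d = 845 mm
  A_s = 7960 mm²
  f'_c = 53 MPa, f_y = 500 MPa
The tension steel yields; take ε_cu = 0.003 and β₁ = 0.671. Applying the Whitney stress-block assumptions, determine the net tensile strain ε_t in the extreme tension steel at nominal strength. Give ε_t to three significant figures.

a = A_s f_y/(0.85 f'_c b) = 159.18 mm.
β₁ = 0.671, so c = a/β₁ = 159.18/0.671 = 237.23 mm.
From the linear strain diagram with ε_cu = 0.003: ε_t = 0.003 (d − c)/c = 0.003 × (845 − 237.23)/237.23 = 0.00769.
Since ε_t ≥ 0.005, the section is tension-controlled.

ε_t ≈ 0.00769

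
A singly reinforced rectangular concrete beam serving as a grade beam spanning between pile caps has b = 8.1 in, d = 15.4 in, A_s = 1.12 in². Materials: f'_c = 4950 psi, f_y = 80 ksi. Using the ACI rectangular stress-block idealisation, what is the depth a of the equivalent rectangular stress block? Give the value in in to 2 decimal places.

a ≈ 2.63 in

T = A_s f_y = 1.12 × 80 = 89.6 kips.
a = T/(0.85 f'_c b) = 89.6/(0.85 × 4.95 × 8.1) = 2.63 in.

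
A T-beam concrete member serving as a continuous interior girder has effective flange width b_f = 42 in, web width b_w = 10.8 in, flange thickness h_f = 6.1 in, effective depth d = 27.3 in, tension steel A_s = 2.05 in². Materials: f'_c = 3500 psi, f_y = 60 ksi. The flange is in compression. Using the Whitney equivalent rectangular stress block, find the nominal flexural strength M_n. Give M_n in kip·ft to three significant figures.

M_n ≈ 275 kip·ft

Tension: T = A_s f_y = 2.05 × 60 = 123 kips.
Try a within the flange: a = T/(0.85 f'_c b_f) = 123/(0.85 × 3.5 × 42) = 0.984 in.
Since a = 0.984 ≤ h_f = 6.1 in, the stress block lies entirely in the flange; analyse as a rectangular beam of width b_f.
M_n = T(d − a/2) = 123 × (27.3 − 0.492) = 3297.4 kip·in.
M_n = 3297.4/12 = 274.78 kip·ft.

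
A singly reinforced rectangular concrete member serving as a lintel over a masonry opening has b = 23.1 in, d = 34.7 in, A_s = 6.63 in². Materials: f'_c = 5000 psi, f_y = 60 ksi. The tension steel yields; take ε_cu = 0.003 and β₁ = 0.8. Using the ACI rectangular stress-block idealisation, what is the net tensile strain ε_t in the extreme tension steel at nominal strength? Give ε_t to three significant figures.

ε_t ≈ 0.0176

a = A_s f_y/(0.85 f'_c b) = 4.052 in.
β₁ = 0.8, so c = a/β₁ = 4.052/0.8 = 5.065 in.
From the linear strain diagram with ε_cu = 0.003: ε_t = 0.003 (d − c)/c = 0.003 × (34.7 − 5.065)/5.065 = 0.0176.
Since ε_t ≥ 0.005, the section is tension-controlled.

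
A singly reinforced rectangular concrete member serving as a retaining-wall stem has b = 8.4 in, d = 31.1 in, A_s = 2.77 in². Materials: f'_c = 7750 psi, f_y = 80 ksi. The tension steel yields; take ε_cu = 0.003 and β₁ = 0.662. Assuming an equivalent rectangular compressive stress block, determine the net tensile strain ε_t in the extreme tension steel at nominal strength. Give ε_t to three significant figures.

ε_t ≈ 0.0124

a = A_s f_y/(0.85 f'_c b) = 4.005 in.
β₁ = 0.662, so c = a/β₁ = 4.005/0.662 = 6.050 in.
From the linear strain diagram with ε_cu = 0.003: ε_t = 0.003 (d − c)/c = 0.003 × (31.1 − 6.050)/6.050 = 0.0124.
Since ε_t ≥ 0.005, the section is tension-controlled.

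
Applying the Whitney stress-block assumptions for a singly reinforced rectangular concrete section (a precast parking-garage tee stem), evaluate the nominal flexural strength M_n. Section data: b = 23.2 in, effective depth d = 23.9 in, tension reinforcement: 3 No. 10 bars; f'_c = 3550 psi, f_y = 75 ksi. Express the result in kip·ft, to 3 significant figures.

A_s = 3 × 1.27 = 3.81 in².
T = A_s f_y = 3.81 × 75 = 285.75 kips.
a = T/(0.85 f'_c b) = 285.75/(0.85 × 3.55 × 23.2) = 4.082 in.
M_n = T(d − a/2) = 285.75 × (23.9 − 2.041) = 6246.2 kip·in = 6246.2/12 = 520.52 kip·ft.

M_n ≈ 521 kip·ft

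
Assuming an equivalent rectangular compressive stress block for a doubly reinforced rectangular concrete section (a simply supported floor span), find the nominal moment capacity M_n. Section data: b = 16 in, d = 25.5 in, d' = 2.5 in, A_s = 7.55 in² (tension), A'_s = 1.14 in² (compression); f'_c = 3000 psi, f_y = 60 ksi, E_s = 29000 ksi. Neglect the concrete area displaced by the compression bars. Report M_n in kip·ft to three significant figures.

M_n ≈ 797 kip·ft

Assume both steels yield.
a = (A_s − A'_s) f_y/(0.85 f'_c b) = (7.55 − 1.14) × 60/(0.85 × 3 × 16) = 9.426 in.
c = a/β₁ = 9.426/0.85 = 11.089 in; ε'_s = 0.003(c − d')/c = 0.0023 ≥ ε_y = 0.0021, so the compression steel yields.
M_n = (A_s − A'_s) f_y (d − a/2) + A'_s f_y (d − d') = 384.6 × (25.5 − 4.713) + 68.4 × (25.5 − 2.5) = 7994.7 + 1573.2 = 9567.9 kip·in = 9567.9/12 = 797.33 kip·ft.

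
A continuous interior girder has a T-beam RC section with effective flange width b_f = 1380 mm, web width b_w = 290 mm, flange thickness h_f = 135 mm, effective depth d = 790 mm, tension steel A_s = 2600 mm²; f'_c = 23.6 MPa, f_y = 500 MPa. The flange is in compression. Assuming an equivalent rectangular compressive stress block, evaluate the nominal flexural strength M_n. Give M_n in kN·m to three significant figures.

Tension: T = A_s f_y = 2600 × 500 = 1300000 N.
Try a within the flange: a = T/(0.85 f'_c b_f) = 1300000/(0.85 × 23.6 × 1380) = 46.96 mm.
Since a = 46.96 ≤ h_f = 135 mm, the stress block lies entirely in the flange; analyse as a rectangular beam of width b_f.
M_n = T(d − a/2) = 1300000 × (790 − 23.48) = 996.48 × 10⁶ N·mm.
M_n = 996.48 kN·m.

M_n ≈ 996 kN·m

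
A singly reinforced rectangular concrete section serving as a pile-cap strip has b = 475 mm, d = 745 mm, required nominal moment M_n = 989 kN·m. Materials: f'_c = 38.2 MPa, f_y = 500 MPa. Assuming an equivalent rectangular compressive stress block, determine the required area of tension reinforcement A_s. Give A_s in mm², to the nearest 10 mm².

A_s ≈ 2830 mm²

With M_n = 0.85 f'_c a b (d − a/2), solve the quadratic for a:
a = d − √(d² − 2M_n/(0.85 f'_c b)) = 745 − √(745² − 2 × 989×10⁶/(0.85 × 38.2 × 475)) = 91.72 mm.
A_s = 0.85 f'_c a b / f_y = 0.85 × 38.2 × 91.72 × 475 / 500 = 2829.2 mm².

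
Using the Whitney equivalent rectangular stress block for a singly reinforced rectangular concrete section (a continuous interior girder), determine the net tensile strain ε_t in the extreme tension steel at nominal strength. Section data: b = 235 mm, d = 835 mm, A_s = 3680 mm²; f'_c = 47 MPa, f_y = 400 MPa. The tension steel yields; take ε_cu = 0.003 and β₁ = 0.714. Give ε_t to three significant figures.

a = A_s f_y/(0.85 f'_c b) = 156.79 mm.
β₁ = 0.714, so c = a/β₁ = 156.79/0.714 = 219.59 mm.
From the linear strain diagram with ε_cu = 0.003: ε_t = 0.003 (d − c)/c = 0.003 × (835 − 219.59)/219.59 = 0.00841.
Since ε_t ≥ 0.005, the section is tension-controlled.

ε_t ≈ 0.00841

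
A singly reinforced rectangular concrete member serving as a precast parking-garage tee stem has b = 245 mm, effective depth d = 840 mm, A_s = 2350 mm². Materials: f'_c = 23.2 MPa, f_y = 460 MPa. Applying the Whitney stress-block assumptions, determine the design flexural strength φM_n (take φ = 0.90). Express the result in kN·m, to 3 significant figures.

T = A_s f_y = 2350 × 460 = 1081000 N = 1081 kN.
From C = T: a = T/(0.85 f'_c b) = 1081000/(0.85 × 23.2 × 245) = 223.74 mm.
M_n = T(d − a/2) = 1081 kN × (840 − 111.87) mm = 787.11 kN·m.
φM_n = 0.90 × 787.11 = 708.40 kN·m.

φM_n ≈ 708 kN·m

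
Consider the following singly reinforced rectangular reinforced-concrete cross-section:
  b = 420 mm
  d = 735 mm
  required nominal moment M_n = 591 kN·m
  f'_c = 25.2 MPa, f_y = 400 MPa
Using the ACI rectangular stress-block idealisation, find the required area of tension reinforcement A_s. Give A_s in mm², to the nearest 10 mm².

With M_n = 0.85 f'_c a b (d − a/2), solve the quadratic for a:
a = d − √(d² − 2M_n/(0.85 f'_c b)) = 735 − √(735² − 2 × 591×10⁶/(0.85 × 25.2 × 420)) = 95.59 mm.
A_s = 0.85 f'_c a b / f_y = 0.85 × 25.2 × 95.59 × 420 / 400 = 2149.9 mm².

A_s ≈ 2150 mm²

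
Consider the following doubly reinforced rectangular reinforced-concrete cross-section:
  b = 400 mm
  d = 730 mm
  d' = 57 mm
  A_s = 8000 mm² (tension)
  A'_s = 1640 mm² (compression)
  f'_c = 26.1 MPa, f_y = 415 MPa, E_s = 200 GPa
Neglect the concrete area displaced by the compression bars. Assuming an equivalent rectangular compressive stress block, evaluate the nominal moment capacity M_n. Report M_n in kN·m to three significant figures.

M_n ≈ 1990 kN·m

Assume both tension and compression steel yield.
Net tension couple steel: A_s − A'_s = 6360 mm².
a = (A_s − A'_s) f_y / (0.85 f'_c b) = 2639400/(0.85 × 26.1 × 400) = 297.43 mm.
c = a/β₁ = 297.43/0.85 = 349.92 mm; ε'_s = 0.003(c − d')/c = 0.0025 ≥ f_y/E_s = 0.0021, so compression steel does yield.
M_n = (A_s − A'_s) f_y (d − a/2) + A'_s f_y (d − d') = [2639400 × (730 − 148.715) + 680600 × (730 − 57)] × 10⁻⁶ = 1534.24 + 458.04 = 1992.28 kN·m.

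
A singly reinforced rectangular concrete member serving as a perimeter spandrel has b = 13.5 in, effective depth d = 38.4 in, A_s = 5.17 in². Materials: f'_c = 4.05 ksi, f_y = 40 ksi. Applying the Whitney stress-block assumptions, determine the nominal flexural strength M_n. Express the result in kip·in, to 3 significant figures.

T = A_s f_y = 5.17 × 40 = 206.8 kips.
a = T/(0.85 f'_c b) = 206.8/(0.85 × 4.05 × 13.5) = 4.450 in.
M_n = T(d − a/2) = 206.8 × (38.4 − 2.225) = 7481.0 kip·in.

M_n ≈ 7480 kip·in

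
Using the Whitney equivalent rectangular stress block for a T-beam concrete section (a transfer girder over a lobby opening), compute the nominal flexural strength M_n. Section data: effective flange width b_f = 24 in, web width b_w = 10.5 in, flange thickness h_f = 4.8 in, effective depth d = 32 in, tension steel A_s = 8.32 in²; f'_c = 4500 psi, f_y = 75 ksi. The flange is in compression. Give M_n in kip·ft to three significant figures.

Tension: T = A_s f_y = 8.32 × 75 = 624 kips.
Try a within the flange: a = T/(0.85 f'_c b_f) = 624/(0.85 × 4.5 × 24) = 6.797 in.
a = 6.797 > h_f = 4.8 in: the block extends into the web. Split into flange-overhang and web parts.
C_f = 0.85 f'_c (b_f − b_w) h_f = 0.85 × 4.5 × (24 − 10.5) × 4.8 = 247.9 kips.
Remaining web compression depth: a_w = (T − C_f)/(0.85 f'_c b_w) = (624 − 247.9)/(0.85 × 4.5 × 10.5) = 9.364 in.
M_n = C_f(d − h_f/2) + (T − C_f)(d − a_w/2) = 247.9 × (32 − 2.4) + 376.1 × (32 − 4.682) = 7337.8 + 10274.3 = 17612.1 kip·in.
M_n = 17612.1/12 = 1467.68 kip·ft.

M_n ≈ 1470 kip·ft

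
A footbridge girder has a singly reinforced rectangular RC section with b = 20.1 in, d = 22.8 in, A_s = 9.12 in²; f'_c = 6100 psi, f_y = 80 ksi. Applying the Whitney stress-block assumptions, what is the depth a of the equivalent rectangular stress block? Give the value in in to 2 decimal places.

T = A_s f_y = 9.12 × 80 = 729.6 kips.
a = T/(0.85 f'_c b) = 729.6/(0.85 × 6.1 × 20.1) = 7.00 in.

a ≈ 7.00 in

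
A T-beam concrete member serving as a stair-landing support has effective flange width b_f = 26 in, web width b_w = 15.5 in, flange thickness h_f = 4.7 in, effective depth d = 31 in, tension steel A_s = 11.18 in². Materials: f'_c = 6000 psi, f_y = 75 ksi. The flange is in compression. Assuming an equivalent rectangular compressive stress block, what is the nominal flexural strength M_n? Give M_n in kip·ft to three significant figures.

Tension: T = A_s f_y = 11.18 × 75 = 838.5 kips.
Try a within the flange: a = T/(0.85 f'_c b_f) = 838.5/(0.85 × 6 × 26) = 6.324 in.
a = 6.324 > h_f = 4.7 in: the block extends into the web. Split into flange-overhang and web parts.
C_f = 0.85 f'_c (b_f − b_w) h_f = 0.85 × 6 × (26 − 15.5) × 4.7 = 251.7 kips.
Remaining web compression depth: a_w = (T − C_f)/(0.85 f'_c b_w) = (838.5 − 251.7)/(0.85 × 6 × 15.5) = 7.423 in.
M_n = C_f(d − h_f/2) + (T − C_f)(d − a_w/2) = 251.7 × (31 − 2.35) + 586.8 × (31 − 3.7115) = 7211.2 + 16012.9 = 23224.1 kip·in.
M_n = 23224.1/12 = 1935.34 kip·ft.

M_n ≈ 1940 kip·ft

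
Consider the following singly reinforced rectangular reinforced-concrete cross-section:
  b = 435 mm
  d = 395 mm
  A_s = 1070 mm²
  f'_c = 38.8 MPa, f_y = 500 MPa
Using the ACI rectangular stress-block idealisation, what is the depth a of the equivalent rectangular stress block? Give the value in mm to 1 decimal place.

a ≈ 37.3 mm

T = A_s f_y = 1070 × 500 = 535000 N = 535 kN.
Setting C = 0.85 f'_c a b equal to T: a = 535000/(0.85 × 38.8 × 435) = 37.3 mm.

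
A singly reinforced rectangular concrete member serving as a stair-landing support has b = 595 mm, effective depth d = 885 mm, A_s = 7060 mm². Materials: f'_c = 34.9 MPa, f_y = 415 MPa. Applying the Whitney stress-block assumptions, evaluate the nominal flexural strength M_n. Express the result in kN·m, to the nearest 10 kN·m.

T = A_s f_y = 7060 × 415 = 2929900 N = 2929.9 kN.
From C = T: a = T/(0.85 f'_c b) = 2929900/(0.85 × 34.9 × 595) = 165.99 mm.
M_n = T(d − a/2) = 2929.9 kN × (885 − 82.995) mm = 2349.79 kN·m.

M_n ≈ 2350 kN·m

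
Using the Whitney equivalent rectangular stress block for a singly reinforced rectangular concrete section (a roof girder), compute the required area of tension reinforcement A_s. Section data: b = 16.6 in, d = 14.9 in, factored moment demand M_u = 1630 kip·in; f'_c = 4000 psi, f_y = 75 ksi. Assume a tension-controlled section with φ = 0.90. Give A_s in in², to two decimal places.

A_s ≈ 1.76 in²

M_n = M_u/φ = 1630/0.90 = 1811.11 kip·in.
From M_n = 0.85 f'_c a b (d − a/2):
a = d − √(d² − 2M_n/(0.85 f'_c b)) = 14.9 − √(14.9² − 2 × 1811.11/(0.85 × 4 × 16.6)) = 2.337 in.
A_s = 0.85 f'_c a b / f_y = 0.85 × 4 × 2.337 × 16.6 / 75 = 1.759 in².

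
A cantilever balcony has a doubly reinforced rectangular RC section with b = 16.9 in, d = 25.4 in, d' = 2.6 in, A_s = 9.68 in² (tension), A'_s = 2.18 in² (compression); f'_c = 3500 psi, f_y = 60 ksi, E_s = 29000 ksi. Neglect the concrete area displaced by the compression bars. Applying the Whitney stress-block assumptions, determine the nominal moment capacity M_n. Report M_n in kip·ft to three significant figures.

M_n ≈ 1030 kip·ft

Assume both steels yield.
a = (A_s − A'_s) f_y/(0.85 f'_c b) = (9.68 − 2.18) × 60/(0.85 × 3.5 × 16.9) = 8.950 in.
c = a/β₁ = 8.950/0.85 = 10.529 in; ε'_s = 0.003(c − d')/c = 0.0023 ≥ ε_y = 0.0021, so the compression steel yields.
M_n = (A_s − A'_s) f_y (d − a/2) + A'_s f_y (d − d') = 450 × (25.4 − 4.475) + 130.8 × (25.4 − 2.6) = 9416.3 + 2982.2 = 12398.5 kip·in = 12398.5/12 = 1033.21 kip·ft.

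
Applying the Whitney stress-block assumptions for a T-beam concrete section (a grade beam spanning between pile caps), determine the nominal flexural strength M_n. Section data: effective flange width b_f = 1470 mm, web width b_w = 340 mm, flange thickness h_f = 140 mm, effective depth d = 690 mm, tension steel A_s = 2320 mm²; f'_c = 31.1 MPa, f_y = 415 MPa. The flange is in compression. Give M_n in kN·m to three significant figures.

Tension: T = A_s f_y = 2320 × 415 = 962800 N.
Try a within the flange: a = T/(0.85 f'_c b_f) = 962800/(0.85 × 31.1 × 1470) = 24.78 mm.
Since a = 24.78 ≤ h_f = 140 mm, the stress block lies entirely in the flange; analyse as a rectangular beam of width b_f.
M_n = T(d − a/2) = 962800 × (690 − 12.39) = 652.40 × 10⁶ N·mm.
M_n = 652.40 kN·m.

M_n ≈ 652 kN·m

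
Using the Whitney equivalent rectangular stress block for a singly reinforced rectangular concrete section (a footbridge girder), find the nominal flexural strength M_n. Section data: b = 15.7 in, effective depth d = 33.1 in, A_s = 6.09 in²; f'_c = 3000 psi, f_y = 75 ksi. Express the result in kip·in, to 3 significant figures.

T = A_s f_y = 6.09 × 75 = 456.75 kips.
a = T/(0.85 f'_c b) = 456.75/(0.85 × 3 × 15.7) = 11.409 in.
M_n = T(d − a/2) = 456.75 × (33.1 − 5.7045) = 12512.9 kip·in.

M_n ≈ 12500 kip·in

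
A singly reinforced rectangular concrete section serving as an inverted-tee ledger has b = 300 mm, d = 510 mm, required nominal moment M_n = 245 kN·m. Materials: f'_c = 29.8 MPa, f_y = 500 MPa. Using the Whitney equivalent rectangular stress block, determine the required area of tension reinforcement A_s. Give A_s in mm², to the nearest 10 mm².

A_s ≈ 1030 mm²

With M_n = 0.85 f'_c a b (d − a/2), solve the quadratic for a:
a = d − √(d² − 2M_n/(0.85 f'_c b)) = 510 − √(510² − 2 × 245×10⁶/(0.85 × 29.8 × 300)) = 67.71 mm.
A_s = 0.85 f'_c a b / f_y = 0.85 × 29.8 × 67.71 × 300 / 500 = 1029.1 mm².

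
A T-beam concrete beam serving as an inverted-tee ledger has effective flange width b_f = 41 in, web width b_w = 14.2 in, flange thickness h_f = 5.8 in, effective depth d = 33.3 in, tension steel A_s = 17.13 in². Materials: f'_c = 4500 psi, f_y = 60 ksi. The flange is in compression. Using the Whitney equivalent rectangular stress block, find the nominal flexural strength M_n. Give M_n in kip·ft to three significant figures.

M_n ≈ 2560 kip·ft

Tension: T = A_s f_y = 17.13 × 60 = 1027.8 kips.
Try a within the flange: a = T/(0.85 f'_c b_f) = 1027.8/(0.85 × 4.5 × 41) = 6.554 in.
a = 6.554 > h_f = 5.8 in: the block extends into the web. Split into flange-overhang and web parts.
C_f = 0.85 f'_c (b_f − b_w) h_f = 0.85 × 4.5 × (41 − 14.2) × 5.8 = 594.6 kips.
Remaining web compression depth: a_w = (T − C_f)/(0.85 f'_c b_w) = (1027.8 − 594.6)/(0.85 × 4.5 × 14.2) = 7.976 in.
M_n = C_f(d − h_f/2) + (T − C_f)(d − a_w/2) = 594.6 × (33.3 − 2.9) + 433.2 × (33.3 − 3.988) = 18075.8 + 12698.0 = 30773.8 kip·in.
M_n = 30773.8/12 = 2564.48 kip·ft.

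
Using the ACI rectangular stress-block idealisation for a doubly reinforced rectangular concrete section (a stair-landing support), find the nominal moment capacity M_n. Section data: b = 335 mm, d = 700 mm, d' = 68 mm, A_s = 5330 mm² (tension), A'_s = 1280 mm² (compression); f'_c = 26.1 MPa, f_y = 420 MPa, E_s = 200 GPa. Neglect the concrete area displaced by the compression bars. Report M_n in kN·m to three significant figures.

Assume both tension and compression steel yield.
Net tension couple steel: A_s − A'_s = 4050 mm².
a = (A_s − A'_s) f_y / (0.85 f'_c b) = 1701000/(0.85 × 26.1 × 335) = 228.88 mm.
c = a/β₁ = 228.88/0.85 = 269.27 mm; ε'_s = 0.003(c − d')/c = 0.0022 ≥ f_y/E_s = 0.0021, so compression steel does yield.
M_n = (A_s − A'_s) f_y (d − a/2) + A'_s f_y (d − d') = [1701000 × (700 − 114.44) + 537600 × (700 − 68)] × 10⁻⁶ = 996.04 + 339.76 = 1335.80 kN·m.

M_n ≈ 1340 kN·m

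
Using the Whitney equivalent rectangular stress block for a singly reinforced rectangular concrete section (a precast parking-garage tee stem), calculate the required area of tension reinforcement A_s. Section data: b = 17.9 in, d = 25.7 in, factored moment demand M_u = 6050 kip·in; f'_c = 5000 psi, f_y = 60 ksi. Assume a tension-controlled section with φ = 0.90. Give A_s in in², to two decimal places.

M_n = M_u/φ = 6050/0.90 = 6722.22 kip·in.
From M_n = 0.85 f'_c a b (d − a/2):
a = d − √(d² − 2M_n/(0.85 f'_c b)) = 25.7 − √(25.7² − 2 × 6722.22/(0.85 × 5 × 17.9)) = 3.705 in.
A_s = 0.85 f'_c a b / f_y = 0.85 × 5 × 3.705 × 17.9 / 60 = 4.698 in².

A_s ≈ 4.70 in²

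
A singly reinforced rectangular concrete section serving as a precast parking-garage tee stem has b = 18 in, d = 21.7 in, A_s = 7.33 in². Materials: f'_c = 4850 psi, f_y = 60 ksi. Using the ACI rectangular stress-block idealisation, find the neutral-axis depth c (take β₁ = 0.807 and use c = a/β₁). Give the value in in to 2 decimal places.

T = A_s f_y = 7.33 × 60 = 439.8 kips.
a = T/(0.85 f'_c b) = 439.8/(0.85 × 4.85 × 18) = 5.9268 in.
With β₁ = 0.807, c = a/β₁ = 5.9268/0.807 = 7.34 in.

c ≈ 7.34 in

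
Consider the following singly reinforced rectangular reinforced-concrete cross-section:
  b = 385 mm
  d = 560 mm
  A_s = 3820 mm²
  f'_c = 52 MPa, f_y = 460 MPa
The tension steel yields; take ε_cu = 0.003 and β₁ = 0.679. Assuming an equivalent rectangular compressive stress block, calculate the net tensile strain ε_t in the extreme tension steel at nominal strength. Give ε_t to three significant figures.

ε_t ≈ 0.00805

a = A_s f_y/(0.85 f'_c b) = 103.26 mm.
β₁ = 0.679, so c = a/β₁ = 103.26/0.679 = 152.08 mm.
From the linear strain diagram with ε_cu = 0.003: ε_t = 0.003 (d − c)/c = 0.003 × (560 − 152.08)/152.08 = 0.00805.
Since ε_t ≥ 0.005, the section is tension-controlled.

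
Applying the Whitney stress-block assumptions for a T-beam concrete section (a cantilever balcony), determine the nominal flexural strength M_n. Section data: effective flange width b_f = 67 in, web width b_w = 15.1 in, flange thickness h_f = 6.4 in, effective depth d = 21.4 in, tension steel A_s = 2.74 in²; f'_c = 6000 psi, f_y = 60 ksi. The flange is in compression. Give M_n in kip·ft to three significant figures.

Tension: T = A_s f_y = 2.74 × 60 = 164.4 kips.
Try a within the flange: a = T/(0.85 f'_c b_f) = 164.4/(0.85 × 6 × 67) = 0.481 in.
Since a = 0.481 ≤ h_f = 6.4 in, the stress block lies entirely in the flange; analyse as a rectangular beam of width b_f.
M_n = T(d − a/2) = 164.4 × (21.4 − 0.2405) = 3478.6 kip·in.
M_n = 3478.6/12 = 289.88 kip·ft.

M_n ≈ 290 kip·ft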